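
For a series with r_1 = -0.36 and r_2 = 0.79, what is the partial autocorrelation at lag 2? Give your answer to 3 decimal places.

0.759

φ_{22} = (r_2 − r_1²) / (1 − r_1²)
r_1² = (-0.36)² = 0.1296
Numerator = 0.79 − 0.1296 = 0.6604; denominator = 1 − 0.1296 = 0.8704
φ_{22} = 0.6604 / 0.8704 = 0.759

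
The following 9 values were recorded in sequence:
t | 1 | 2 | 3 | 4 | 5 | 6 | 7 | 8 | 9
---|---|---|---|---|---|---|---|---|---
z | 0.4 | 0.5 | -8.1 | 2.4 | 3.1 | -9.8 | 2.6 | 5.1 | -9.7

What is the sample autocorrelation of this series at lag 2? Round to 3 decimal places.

-0.482

Mean z̄ = (0.4 + 0.5 − 8.1 + 2.4 + 3.1 − 9.8 + 2.6 + 5.1 − 9.7)/9 = -1.5000
Σ(z_t−z̄)(z_{t+2}−z̄) = (-12.5400) + (7.8000) + (-30.3600) + (-32.3700) + (18.8600) + (-54.7800) + (-33.6200) = -137.0100
Denominator Σ(z_t−z̄)² = 284.0400
r_2 = -137.0100 / 284.0400 = -0.482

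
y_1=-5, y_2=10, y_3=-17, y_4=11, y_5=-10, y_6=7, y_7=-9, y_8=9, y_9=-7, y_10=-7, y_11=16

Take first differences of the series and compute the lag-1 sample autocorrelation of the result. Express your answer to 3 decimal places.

-0.771

First differences Δy: 15, -27, 28, -21, 17, -16, 18, -16, 0, 23
Mean of differences = 2.1000
Numerator Σ(Δy_t−Δȳ)(Δy_{t+1}−Δȳ) = -2922.7100
Denominator Σ(Δy_t−Δȳ)² = 3788.9000
r_1(Δy) = -2922.7100 / 3788.9000 = -0.771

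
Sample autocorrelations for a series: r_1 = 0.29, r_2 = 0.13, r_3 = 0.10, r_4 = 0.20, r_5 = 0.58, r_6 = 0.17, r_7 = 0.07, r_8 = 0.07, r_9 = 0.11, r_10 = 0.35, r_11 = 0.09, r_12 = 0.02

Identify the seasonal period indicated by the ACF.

5

The largest autocorrelation is r_5 = 0.58, with a weaker echo at lag 10 (0.35); the remaining lags stay at or below 0.29. The elevated value at lag 1 (0.29), dropping to 0.13 at lag 2, reflects decaying short-term dependence rather than seasonality.
The dominant spike at lag 5 indicates a seasonal period of 5.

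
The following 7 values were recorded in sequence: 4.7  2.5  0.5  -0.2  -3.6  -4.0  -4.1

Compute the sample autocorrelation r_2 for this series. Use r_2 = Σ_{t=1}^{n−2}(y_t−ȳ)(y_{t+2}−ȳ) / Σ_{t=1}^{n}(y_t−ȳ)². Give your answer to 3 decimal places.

Mean ȳ = (4.7 + 2.5 + 0.5 − 0.2 − 3.6 − 4.0 − 4.1)/7 = -0.6000
Numerator Σ_{t=1}^{5}(y_t−ȳ)(y_{t+2}−ȳ) = 12.9100
Denominator Σ(y_t−ȳ)² = 71.8800
r_2 = 12.9100 / 71.8800 = 0.180

0.180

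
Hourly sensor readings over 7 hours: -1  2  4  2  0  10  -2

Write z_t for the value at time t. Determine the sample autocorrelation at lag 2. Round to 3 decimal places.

Mean z̄ = (-1 + 2 + 4 + 2 + 0 + 10 − 2)/7 = 2.1429
Σ(z_t−z̄)(z_{t+2}−z̄) = (-5.8367) + (0.0204) + (-3.9796) + (-1.1224) + (8.8776) = -2.0408
Denominator Σ(z_t−z̄)² = 96.8571
r_2 = -2.0408 / 96.8571 = -0.021

-0.021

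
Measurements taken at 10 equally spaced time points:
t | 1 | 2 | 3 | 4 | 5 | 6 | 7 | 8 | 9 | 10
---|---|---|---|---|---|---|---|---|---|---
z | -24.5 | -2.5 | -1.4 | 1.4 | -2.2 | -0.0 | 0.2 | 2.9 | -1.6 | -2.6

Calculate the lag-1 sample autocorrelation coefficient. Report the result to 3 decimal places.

Mean z̄ = (-24.5 − 2.5 − 1.4 + 1.4 − 2.2 − 0.0 + 0.2 + 2.9 − 1.6 − 2.6)/10 = -3.0300
Numerator Σ_{t=1}^{9}(z_t−z̄)(z_{t+1}−z̄) = 40.9331
Denominator Σ(z_t−z̄)² = 541.2210
r_1 = 40.9331 / 541.2210 = 0.076

0.076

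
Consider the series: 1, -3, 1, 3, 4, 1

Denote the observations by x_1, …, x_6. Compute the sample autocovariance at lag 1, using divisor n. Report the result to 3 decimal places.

0.968

Mean x̄ = (1 − 3 + 1 + 3 + 4 + 1)/6 = 1.1667
Deviations: -0.1667, -4.1667, -0.1667, 1.8333, 2.8333, -0.1667
Σ_{t=1}^{5}(x_t−x̄)(x_{t+1}−x̄) = 5.8056
γ_1 = 5.8056 / 6 = 0.968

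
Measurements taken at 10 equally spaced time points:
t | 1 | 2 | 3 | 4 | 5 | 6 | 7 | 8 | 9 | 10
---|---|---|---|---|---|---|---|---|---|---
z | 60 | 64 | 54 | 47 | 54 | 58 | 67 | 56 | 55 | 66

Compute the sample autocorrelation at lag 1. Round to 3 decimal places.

Mean z̄ = (60 + 64 + 54 + 47 + 54 + 58 + 67 + 56 + 55 + 66)/10 = 58.1000
Numerator Σ_{t=1}^{9}(z_t−z̄)(z_{t+1}−z̄) = 40.8900
Denominator Σ(z_t−z̄)² = 350.9000
r_1 = 40.8900 / 350.9000 = 0.117

0.117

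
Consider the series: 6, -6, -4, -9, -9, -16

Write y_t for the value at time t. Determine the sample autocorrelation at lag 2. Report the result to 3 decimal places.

0.179

Mean ȳ = (6 − 6 − 4 − 9 − 9 − 16)/6 = -6.3333
Σ(y_t−ȳ)(y_{t+2}−ȳ) = (28.7778) + (-0.8889) + (-6.2222) + (25.7778) = 47.4444
Denominator Σ(y_t−ȳ)² = 265.3333
r_2 = 47.4444 / 265.3333 = 0.179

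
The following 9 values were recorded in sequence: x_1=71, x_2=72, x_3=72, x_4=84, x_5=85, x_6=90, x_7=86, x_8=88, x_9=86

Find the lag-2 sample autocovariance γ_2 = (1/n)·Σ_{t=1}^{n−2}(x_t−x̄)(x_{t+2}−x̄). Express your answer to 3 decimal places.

17.191

Mean x̄ = (71 + 72 + 72 + 84 + 85 + 90 + 86 + 88 + 86)/9 = 81.5556
Σ_{t=1}^{7}(x_t−x̄)(x_{t+2}−x̄) = 154.7160
γ_2 = 154.7160 / 9 = 17.191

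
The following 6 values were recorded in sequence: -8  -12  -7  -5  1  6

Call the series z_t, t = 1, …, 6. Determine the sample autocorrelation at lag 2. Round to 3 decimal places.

Mean z̄ = (-8 − 12 − 7 − 5 + 1 + 6)/6 = -4.1667
Deviations from mean: -3.8333, -7.8333, -2.8333, -0.8333, 5.1667, 10.1667
Numerator Σ_{t=1}^{4}(z_t−z̄)(z_{t+2}−z̄) = -5.7222
Denominator Σ(z_t−z̄)² = 214.8333
r_2 = -5.7222 / 214.8333 = -0.027

-0.027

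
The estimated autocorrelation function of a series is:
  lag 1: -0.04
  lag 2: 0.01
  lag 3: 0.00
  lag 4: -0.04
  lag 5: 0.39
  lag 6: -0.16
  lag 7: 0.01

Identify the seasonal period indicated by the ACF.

The largest autocorrelation is r_5 = 0.39; the remaining lags stay at or below 0.01.
The dominant spike at lag 5 indicates a seasonal period of 5.

5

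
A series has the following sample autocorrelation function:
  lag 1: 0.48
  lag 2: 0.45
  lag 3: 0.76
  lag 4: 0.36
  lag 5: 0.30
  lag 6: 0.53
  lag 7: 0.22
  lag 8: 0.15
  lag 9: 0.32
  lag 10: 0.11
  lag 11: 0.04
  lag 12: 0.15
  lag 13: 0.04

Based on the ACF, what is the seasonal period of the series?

The largest autocorrelation is r_3 = 0.76, with a weaker echo at lag 6 (0.53); the remaining lags stay at or below 0.48. The elevated value at lag 1 (0.48), dropping to 0.45 at lag 2, reflects decaying short-term dependence rather than seasonality.
The dominant spike at lag 3 indicates a seasonal period of 3.

3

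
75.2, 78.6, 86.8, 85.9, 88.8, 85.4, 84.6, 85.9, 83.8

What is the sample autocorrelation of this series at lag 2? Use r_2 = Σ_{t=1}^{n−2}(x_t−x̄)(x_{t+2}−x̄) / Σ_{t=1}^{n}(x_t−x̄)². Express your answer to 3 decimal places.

-0.083

Mean x̄ = (75.2 + 78.6 + 86.8 + 85.9 + 88.8 + 85.4 + 84.6 + 85.9 + 83.8)/9 = 83.8889
Numerator Σ_{t=1}^{7}(x_t−x̄)(x_{t+2}−x̄) = -12.1269
Denominator Σ(x_t−x̄)² = 146.9489
r_2 = -12.1269 / 146.9489 = -0.083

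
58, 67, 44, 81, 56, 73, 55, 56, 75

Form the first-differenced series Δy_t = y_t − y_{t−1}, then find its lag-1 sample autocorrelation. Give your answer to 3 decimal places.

First differences Δy: 9, -23, 37, -25, 17, -18, 1, 19
Mean of differences = 2.1250
Numerator Σ(Δy_t−Δȳ)(Δy_{t+1}−Δȳ) = -2694.1406
Denominator Σ(Δy_t−Δȳ)² = 3542.8750
r_1(Δy) = -2694.1406 / 3542.8750 = -0.760

-0.760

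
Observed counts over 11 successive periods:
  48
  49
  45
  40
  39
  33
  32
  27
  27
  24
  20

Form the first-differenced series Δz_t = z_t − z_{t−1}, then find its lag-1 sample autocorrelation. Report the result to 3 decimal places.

-0.540

First differences Δz: 1, -4, -5, -1, -6, -1, -5, 0, -3, -4
Mean of differences = -2.8000
Numerator Σ(Δz_t−Δz̄)(Δz_{t+1}−Δz̄) = -27.8400
Denominator Σ(Δz_t−Δz̄)² = 51.6000
r_1(Δz) = -27.8400 / 51.6000 = -0.540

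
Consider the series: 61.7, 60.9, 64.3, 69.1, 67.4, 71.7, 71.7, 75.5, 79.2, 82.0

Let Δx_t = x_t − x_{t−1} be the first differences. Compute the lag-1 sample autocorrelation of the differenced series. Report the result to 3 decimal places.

First differences Δx: -0.8, 3.4, 4.8, -1.7, 4.3, 0.0, 3.8, 3.7, 2.8
Mean of differences = 2.2556
Numerator Σ(Δx_t−Δx̄)(Δx_{t+1}−Δx̄) = -23.8142
Denominator Σ(Δx_t−Δx̄)² = 46.8022
r_1(Δx) = -23.8142 / 46.8022 = -0.509

-0.509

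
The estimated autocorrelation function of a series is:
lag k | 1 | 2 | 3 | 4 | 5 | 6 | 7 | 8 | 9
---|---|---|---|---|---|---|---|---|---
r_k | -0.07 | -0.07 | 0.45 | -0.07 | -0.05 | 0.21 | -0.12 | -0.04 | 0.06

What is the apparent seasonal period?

3

The largest autocorrelation is r_3 = 0.45, with a weaker echo at lag 6 (0.21); the remaining lags stay at or below 0.06.
The dominant spike at lag 3 indicates a seasonal period of 3.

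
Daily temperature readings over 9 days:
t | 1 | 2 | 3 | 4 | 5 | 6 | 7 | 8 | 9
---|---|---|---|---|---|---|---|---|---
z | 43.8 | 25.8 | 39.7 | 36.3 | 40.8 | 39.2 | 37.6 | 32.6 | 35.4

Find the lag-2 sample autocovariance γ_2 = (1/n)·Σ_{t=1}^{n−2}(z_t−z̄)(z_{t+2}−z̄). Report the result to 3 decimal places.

Mean z̄ = (43.8 + 25.8 + 39.7 + 36.3 + 40.8 + 39.2 + 37.6 + 32.6 + 35.4)/9 = 36.8000
Σ_{t=1}^{7}(z_t−z̄)(z_{t+2}−z̄) = 28.2000
γ_2 = 28.2000 / 9 = 3.133

3.133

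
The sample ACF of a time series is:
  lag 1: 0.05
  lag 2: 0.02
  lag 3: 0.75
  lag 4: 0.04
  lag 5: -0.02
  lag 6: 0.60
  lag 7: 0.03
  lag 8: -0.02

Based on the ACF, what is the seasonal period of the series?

The largest autocorrelation is r_3 = 0.75, with a weaker echo at lag 6 (0.60); the remaining lags stay at or below 0.05.
The dominant spike at lag 3 indicates a seasonal period of 3.

3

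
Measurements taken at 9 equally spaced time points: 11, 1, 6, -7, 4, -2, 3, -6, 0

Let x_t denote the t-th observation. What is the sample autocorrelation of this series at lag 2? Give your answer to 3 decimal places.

0.437

Mean x̄ = (11 + 1 + 6 − 7 + 4 − 2 + 3 − 6 + 0)/9 = 1.1111
Numerator Σ_{t=1}^{7}(x_t−x̄)(x_{t+2}−x̄) = 114.0864
Denominator Σ(x_t−x̄)² = 260.8889
r_2 = 114.0864 / 260.8889 = 0.437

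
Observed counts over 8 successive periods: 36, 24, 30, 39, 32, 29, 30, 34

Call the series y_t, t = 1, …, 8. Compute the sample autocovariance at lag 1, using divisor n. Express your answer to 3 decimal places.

-3.758

Mean ȳ = (36 + 24 + 30 + 39 + 32 + 29 + 30 + 34)/8 = 31.7500
Σ_{t=1}^{7}(y_t−ȳ)(y_{t+1}−ȳ) = -30.0625
γ_1 = -30.0625 / 8 = -3.758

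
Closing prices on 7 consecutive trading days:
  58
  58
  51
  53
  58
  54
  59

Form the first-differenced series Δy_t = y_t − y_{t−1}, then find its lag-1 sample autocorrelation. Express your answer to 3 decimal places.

-0.365

First differences Δy: 0, -7, 2, 5, -4, 5
Mean of differences = 0.1667
Numerator Σ(Δy_t−Δȳ)(Δy_{t+1}−Δȳ) = -43.3611
Denominator Σ(Δy_t−Δȳ)² = 118.8333
r_1(Δy) = -43.3611 / 118.8333 = -0.365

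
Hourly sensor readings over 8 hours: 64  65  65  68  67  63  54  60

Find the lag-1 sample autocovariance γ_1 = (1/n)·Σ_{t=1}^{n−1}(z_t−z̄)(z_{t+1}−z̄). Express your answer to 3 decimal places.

7.742

Mean z̄ = (64 + 65 + 65 + 68 + 67 + 63 + 54 + 60)/8 = 63.2500
Deviations: 0.7500, 1.7500, 1.7500, 4.7500, 3.7500, -0.2500, -9.2500, -3.2500
Σ_{t=1}^{7}(z_t−z̄)(z_{t+1}−z̄) = 61.9375
γ_1 = 61.9375 / 8 = 7.742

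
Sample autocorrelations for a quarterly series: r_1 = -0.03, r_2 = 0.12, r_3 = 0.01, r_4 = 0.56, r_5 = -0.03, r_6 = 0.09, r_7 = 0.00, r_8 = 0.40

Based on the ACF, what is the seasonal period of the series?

The largest autocorrelation is r_4 = 0.56, with a weaker echo at lag 8 (0.40); the remaining lags stay at or below 0.12.
The dominant spike at lag 4 indicates a seasonal period of 4.

4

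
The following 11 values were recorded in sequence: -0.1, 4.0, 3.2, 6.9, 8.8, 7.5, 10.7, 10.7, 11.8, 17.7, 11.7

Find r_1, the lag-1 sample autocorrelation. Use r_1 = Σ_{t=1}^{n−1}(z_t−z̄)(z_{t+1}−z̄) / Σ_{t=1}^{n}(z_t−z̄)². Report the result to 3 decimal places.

0.581

Mean z̄ = (-0.1 + 4.0 + 3.2 + 6.9 + 8.8 + 7.5 + 10.7 + 10.7 + 11.8 + 17.7 + 11.7)/11 = 8.4455
Numerator Σ_{t=1}^{10}(z_t−z̄)(z_{t+1}−z̄) = 140.2088
Denominator Σ(z_t−z̄)² = 241.3673
r_1 = 140.2088 / 241.3673 = 0.581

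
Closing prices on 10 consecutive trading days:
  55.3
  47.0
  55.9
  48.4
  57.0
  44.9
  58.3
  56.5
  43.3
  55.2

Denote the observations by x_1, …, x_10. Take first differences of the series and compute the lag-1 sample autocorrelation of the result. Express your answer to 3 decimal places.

-0.681

First differences Δx: -8.3, 8.9, -7.5, 8.6, -12.1, 13.4, -1.8, -13.2, 11.9
Mean of differences = -0.0111
Numerator Σ(Δx_t−Δx̄)(Δx_{t+1}−Δx̄) = -628.8012
Denominator Σ(Δx_t−Δx̄)² = 923.3689
r_1(Δx) = -628.8012 / 923.3689 = -0.681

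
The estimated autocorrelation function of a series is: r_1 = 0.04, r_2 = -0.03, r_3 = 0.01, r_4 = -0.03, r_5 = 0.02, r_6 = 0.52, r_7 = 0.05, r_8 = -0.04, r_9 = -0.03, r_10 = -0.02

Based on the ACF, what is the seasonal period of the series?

6

The largest autocorrelation is r_6 = 0.52; the remaining lags stay at or below 0.05.
The dominant spike at lag 6 indicates a seasonal period of 6.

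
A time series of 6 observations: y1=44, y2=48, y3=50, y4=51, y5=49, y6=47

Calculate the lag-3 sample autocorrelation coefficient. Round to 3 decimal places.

-0.457

Mean ȳ = (44 + 48 + 50 + 51 + 49 + 47)/6 = 48.1667
Deviations from mean: -4.1667, -0.1667, 1.8333, 2.8333, 0.8333, -1.1667
Numerator Σ_{t=1}^{3}(y_t−ȳ)(y_{t+3}−ȳ) = -14.0833
Denominator Σ(y_t−ȳ)² = 30.8333
r_3 = -14.0833 / 30.8333 = -0.457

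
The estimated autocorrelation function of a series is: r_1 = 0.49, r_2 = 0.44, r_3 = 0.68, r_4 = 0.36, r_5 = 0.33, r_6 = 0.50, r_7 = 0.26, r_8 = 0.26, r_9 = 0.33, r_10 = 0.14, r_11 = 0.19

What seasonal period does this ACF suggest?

The largest autocorrelation is r_3 = 0.68, with a weaker echo at lag 6 (0.50); the remaining lags stay at or below 0.49. The elevated value at lag 1 (0.49), dropping to 0.44 at lag 2, reflects decaying short-term dependence rather than seasonality.
The dominant spike at lag 3 indicates a seasonal period of 3.

3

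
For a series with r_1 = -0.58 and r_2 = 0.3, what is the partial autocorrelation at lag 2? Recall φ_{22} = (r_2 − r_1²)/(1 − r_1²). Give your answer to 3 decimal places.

-0.055

φ_{22} = (r_2 − r_1²) / (1 − r_1²)
r_1² = (-0.58)² = 0.3364
Numerator = 0.3 − 0.3364 = -0.0364; denominator = 1 − 0.3364 = 0.6636
φ_{22} = -0.0364 / 0.6636 = -0.055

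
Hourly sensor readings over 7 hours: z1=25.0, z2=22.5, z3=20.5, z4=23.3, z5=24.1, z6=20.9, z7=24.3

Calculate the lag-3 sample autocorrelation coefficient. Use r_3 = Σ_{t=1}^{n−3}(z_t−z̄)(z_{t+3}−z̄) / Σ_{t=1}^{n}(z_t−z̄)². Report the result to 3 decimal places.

Mean z̄ = (25.0 + 22.5 + 20.5 + 23.3 + 24.1 + 20.9 + 24.3)/7 = 22.9429
Numerator Σ_{t=1}^{4}(z_t−z̄)(z_{t+3}−z̄) = 5.6973
Denominator Σ(z_t−z̄)² = 17.8771
r_3 = 5.6973 / 17.8771 = 0.319

0.319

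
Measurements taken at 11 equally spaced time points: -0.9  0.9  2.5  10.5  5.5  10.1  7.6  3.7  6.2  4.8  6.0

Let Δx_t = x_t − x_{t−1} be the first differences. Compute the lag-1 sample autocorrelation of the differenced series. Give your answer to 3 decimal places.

First differences Δx: 1.8, 1.6, 8.0, -5.0, 4.6, -2.5, -3.9, 2.5, -1.4, 1.2
Mean of differences = 0.6900
Numerator Σ(Δx_t−Δx̄)(Δx_{t+1}−Δx̄) = -67.1671
Denominator Σ(Δx_t−Δx̄)² = 142.3090
r_1(Δx) = -67.1671 / 142.3090 = -0.472

-0.472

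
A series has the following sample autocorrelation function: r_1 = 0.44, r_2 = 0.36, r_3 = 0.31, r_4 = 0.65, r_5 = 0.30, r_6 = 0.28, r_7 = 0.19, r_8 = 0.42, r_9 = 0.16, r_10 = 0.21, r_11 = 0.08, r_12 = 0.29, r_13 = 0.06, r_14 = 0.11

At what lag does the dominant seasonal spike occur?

4

The largest autocorrelation is r_4 = 0.65; the remaining lags stay at or below 0.44. The elevated value at lag 1 (0.44), dropping to 0.36 at lag 2, reflects decaying short-term dependence rather than seasonality.
The dominant spike at lag 4 indicates a seasonal period of 4.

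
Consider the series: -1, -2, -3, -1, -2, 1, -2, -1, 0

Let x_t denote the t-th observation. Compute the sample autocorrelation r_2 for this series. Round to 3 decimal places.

0.126

Mean x̄ = (-1 − 2 − 3 − 1 − 2 + 1 − 2 − 1 + 0)/9 = -1.2222
Numerator Σ_{t=1}^{7}(x_t−x̄)(x_{t+2}−x̄) = 1.4568
Denominator Σ(x_t−x̄)² = 11.5556
r_2 = 1.4568 / 11.5556 = 0.126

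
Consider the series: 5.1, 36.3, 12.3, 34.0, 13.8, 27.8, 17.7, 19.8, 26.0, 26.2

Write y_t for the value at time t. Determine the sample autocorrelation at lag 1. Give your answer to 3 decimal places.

Mean ȳ = (5.1 + 36.3 + 12.3 + 34.0 + 13.8 + 27.8 + 17.7 + 19.8 + 26.0 + 26.2)/10 = 21.9000
Numerator Σ_{t=1}^{9}(y_t−ȳ)(y_{t+1}−ȳ) = -649.0600
Denominator Σ(y_t−ȳ)² = 885.9400
r_1 = -649.0600 / 885.9400 = -0.733

-0.733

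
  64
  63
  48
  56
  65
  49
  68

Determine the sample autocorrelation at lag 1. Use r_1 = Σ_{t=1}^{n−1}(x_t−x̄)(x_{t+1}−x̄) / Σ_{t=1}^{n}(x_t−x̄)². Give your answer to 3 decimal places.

Mean x̄ = (64 + 63 + 48 + 56 + 65 + 49 + 68)/7 = 59.0000
Σ(x_t−x̄)(x_{t+1}−x̄) = (20.0000) + (-44.0000) + (33.0000) + (-18.0000) + (-60.0000) + (-90.0000) = -159.0000
Denominator Σ(x_t−x̄)² = 388.0000
r_1 = -159.0000 / 388.0000 = -0.410

-0.410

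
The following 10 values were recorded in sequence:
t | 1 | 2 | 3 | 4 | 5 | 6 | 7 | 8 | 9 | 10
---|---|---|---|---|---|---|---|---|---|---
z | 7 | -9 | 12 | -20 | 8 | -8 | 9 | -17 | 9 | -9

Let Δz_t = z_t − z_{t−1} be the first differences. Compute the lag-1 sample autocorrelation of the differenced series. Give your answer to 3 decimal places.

First differences Δz: -16, 21, -32, 28, -16, 17, -26, 26, -18
Mean of differences = -1.7778
Numerator Σ(Δz_t−Δz̄)(Δz_{t+1}−Δz̄) = -4181.1605
Denominator Σ(Δz_t−Δz̄)² = 4697.5556
r_1(Δz) = -4181.1605 / 4697.5556 = -0.890

-0.890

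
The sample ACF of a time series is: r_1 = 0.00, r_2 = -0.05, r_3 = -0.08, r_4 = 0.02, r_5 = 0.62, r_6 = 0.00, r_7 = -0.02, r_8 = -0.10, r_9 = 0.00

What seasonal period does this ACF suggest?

The largest autocorrelation is r_5 = 0.62; the remaining lags stay at or below 0.02.
The dominant spike at lag 5 indicates a seasonal period of 5.

5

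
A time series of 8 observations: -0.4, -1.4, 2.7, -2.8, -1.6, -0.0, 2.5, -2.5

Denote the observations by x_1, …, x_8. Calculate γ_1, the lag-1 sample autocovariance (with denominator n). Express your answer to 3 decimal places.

Mean x̄ = (-0.4 − 1.4 + 2.7 − 2.8 − 1.6 − 0.0 + 2.5 − 2.5)/8 = -0.4375
Deviations: 0.0375, -0.9625, 3.1375, -2.3625, -1.1625, 0.4375, 2.9375, -2.0625
Σ_{t=1}^{7}(x_t−x̄)(x_{t+1}−x̄) = -13.0039
γ_1 = -13.0039 / 8 = -1.625

-1.625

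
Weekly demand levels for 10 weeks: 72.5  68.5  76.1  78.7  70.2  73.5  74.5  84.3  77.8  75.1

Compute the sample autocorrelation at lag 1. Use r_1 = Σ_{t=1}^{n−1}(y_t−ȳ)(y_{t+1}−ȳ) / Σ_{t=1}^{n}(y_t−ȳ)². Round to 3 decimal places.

0.134

Mean ȳ = (72.5 + 68.5 + 76.1 + 78.7 + 70.2 + 73.5 + 74.5 + 84.3 + 77.8 + 75.1)/10 = 75.1200
Numerator Σ_{t=1}^{9}(y_t−ȳ)(y_{t+1}−ȳ) = 24.5836
Denominator Σ(y_t−ȳ)² = 183.1360
r_1 = 24.5836 / 183.1360 = 0.134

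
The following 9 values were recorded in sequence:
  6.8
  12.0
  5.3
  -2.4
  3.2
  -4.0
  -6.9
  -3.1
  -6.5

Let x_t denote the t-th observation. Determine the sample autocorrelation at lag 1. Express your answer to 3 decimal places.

0.515

Mean x̄ = (6.8 + 12.0 + 5.3 − 2.4 + 3.2 − 4.0 − 6.9 − 3.1 − 6.5)/9 = 0.4889
Numerator Σ_{t=1}^{8}(x_t−x̄)(x_{t+1}−x̄) = 178.8965
Denominator Σ(x_t−x̄)² = 347.6489
r_1 = 178.8965 / 347.6489 = 0.515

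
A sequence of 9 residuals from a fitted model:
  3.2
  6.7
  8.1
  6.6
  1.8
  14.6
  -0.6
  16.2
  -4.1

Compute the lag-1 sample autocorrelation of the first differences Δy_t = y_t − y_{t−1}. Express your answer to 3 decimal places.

First differences Δy: 3.5, 1.4, -1.5, -4.8, 12.8, -15.2, 16.8, -20.3
Mean of differences = -0.9125
Numerator Σ(Δy_t−Δȳ)(Δy_{t+1}−Δȳ) = -834.5639
Denominator Σ(Δy_t−Δȳ)² = 1122.0488
r_1(Δy) = -834.5639 / 1122.0488 = -0.744

-0.744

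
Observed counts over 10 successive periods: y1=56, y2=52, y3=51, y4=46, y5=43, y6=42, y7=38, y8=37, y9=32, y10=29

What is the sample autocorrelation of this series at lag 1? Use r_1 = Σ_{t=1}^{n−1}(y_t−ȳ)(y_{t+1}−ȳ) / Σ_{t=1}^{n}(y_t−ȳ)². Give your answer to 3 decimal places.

0.666

Mean ȳ = (56 + 52 + 51 + 46 + 43 + 42 + 38 + 37 + 32 + 29)/10 = 42.6000
Numerator Σ_{t=1}^{9}(y_t−ȳ)(y_{t+1}−ȳ) = 466.6400
Denominator Σ(y_t−ȳ)² = 700.4000
r_1 = 466.6400 / 700.4000 = 0.666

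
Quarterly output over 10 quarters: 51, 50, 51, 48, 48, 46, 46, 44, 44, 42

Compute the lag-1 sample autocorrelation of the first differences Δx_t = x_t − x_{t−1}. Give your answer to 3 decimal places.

First differences Δx: -1, 1, -3, 0, -2, 0, -2, 0, -2
Mean of differences = -1.0000
Numerator Σ(Δx_t−Δx̄)(Δx_{t+1}−Δx̄) = -11.0000
Denominator Σ(Δx_t−Δx̄)² = 14.0000
r_1(Δx) = -11.0000 / 14.0000 = -0.786

-0.786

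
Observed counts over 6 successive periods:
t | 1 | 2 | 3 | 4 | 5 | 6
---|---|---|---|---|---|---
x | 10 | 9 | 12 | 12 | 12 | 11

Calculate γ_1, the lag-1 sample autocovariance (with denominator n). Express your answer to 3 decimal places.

0.333

Mean x̄ = (10 + 9 + 12 + 12 + 12 + 11)/6 = 11.0000
Σ_{t=1}^{5}(x_t−x̄)(x_{t+1}−x̄) = 2.0000
γ_1 = 2.0000 / 6 = 0.333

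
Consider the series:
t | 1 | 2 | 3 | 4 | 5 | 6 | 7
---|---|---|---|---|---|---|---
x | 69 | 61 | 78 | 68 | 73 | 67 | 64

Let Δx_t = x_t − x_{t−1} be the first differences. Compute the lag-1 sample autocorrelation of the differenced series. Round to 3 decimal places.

-0.701

First differences Δx: -8, 17, -10, 5, -6, -3
Mean of differences = -0.8333
Numerator Σ(Δx_t−Δx̄)(Δx_{t+1}−Δx̄) = -363.6944
Denominator Σ(Δx_t−Δx̄)² = 518.8333
r_1(Δx) = -363.6944 / 518.8333 = -0.701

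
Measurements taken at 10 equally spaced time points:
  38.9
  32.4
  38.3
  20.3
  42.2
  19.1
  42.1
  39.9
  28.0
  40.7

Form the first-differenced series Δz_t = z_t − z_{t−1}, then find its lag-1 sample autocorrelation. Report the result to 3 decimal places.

-0.778

First differences Δz: -6.5, 5.9, -18.0, 21.9, -23.1, 23.0, -2.2, -11.9, 12.7
Mean of differences = 0.2000
Numerator Σ(Δz_t−Δz̄)(Δz_{t+1}−Δz̄) = -1750.6500
Denominator Σ(Δz_t−Δz̄)² = 2250.6600
r_1(Δz) = -1750.6500 / 2250.6600 = -0.778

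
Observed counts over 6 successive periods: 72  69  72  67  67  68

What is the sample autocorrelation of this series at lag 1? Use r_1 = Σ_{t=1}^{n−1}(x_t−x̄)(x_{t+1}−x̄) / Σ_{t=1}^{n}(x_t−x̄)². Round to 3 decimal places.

0.005

Mean x̄ = (72 + 69 + 72 + 67 + 67 + 68)/6 = 69.1667
Deviations from mean: 2.8333, -0.1667, 2.8333, -2.1667, -2.1667, -1.1667
Σ(x_t−x̄)(x_{t+1}−x̄) = (-0.4722) + (-0.4722) + (-6.1389) + (4.6944) + (2.5278) = 0.1389
Denominator Σ(x_t−x̄)² = 26.8333
r_1 = 0.1389 / 26.8333 = 0.005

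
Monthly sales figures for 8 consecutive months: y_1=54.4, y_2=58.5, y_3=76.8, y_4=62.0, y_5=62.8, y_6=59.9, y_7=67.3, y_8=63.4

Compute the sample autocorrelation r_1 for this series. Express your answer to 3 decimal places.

Mean ȳ = (54.4 + 58.5 + 76.8 + 62.0 + 62.8 + 59.9 + 67.3 + 63.4)/8 = 63.1375
Deviations from mean: -8.7375, -4.6375, 13.6625, -1.1375, -0.3375, -3.2375, 4.1625, 0.2625
Numerator Σ_{t=1}^{7}(y_t−ȳ)(y_{t+1}−ȳ) = -49.2877
Denominator Σ(y_t−ȳ)² = 313.7988
r_1 = -49.2877 / 313.7988 = -0.157

-0.157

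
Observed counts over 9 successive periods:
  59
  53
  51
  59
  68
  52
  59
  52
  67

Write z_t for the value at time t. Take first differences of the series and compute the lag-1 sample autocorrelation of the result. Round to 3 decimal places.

First differences Δz: -6, -2, 8, 9, -16, 7, -7, 15
Mean of differences = 1.0000
Numerator Σ(Δz_t−Δz̄)(Δz_{t+1}−Δz̄) = -342.0000
Denominator Σ(Δz_t−Δz̄)² = 756.0000
r_1(Δz) = -342.0000 / 756.0000 = -0.452

-0.452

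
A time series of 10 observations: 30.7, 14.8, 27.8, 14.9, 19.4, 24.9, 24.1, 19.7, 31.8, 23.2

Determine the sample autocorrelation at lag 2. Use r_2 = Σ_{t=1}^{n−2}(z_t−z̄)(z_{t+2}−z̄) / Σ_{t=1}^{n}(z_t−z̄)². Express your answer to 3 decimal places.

Mean z̄ = (30.7 + 14.8 + 27.8 + 14.9 + 19.4 + 24.9 + 24.1 + 19.7 + 31.8 + 23.2)/10 = 23.1300
Numerator Σ_{t=1}^{8}(z_t−z̄)(z_{t+2}−z̄) = 70.4022
Denominator Σ(z_t−z̄)² = 321.1610
r_2 = 70.4022 / 321.1610 = 0.219

0.219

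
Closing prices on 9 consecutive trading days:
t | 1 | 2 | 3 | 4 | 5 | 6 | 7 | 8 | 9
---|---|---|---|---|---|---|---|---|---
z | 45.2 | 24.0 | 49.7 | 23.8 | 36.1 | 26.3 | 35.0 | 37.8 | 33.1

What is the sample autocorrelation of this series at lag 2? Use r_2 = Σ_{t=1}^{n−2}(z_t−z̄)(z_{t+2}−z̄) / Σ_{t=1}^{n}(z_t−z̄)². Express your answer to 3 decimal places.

Mean z̄ = (45.2 + 24.0 + 49.7 + 23.8 + 36.1 + 26.3 + 35.0 + 37.8 + 33.1)/9 = 34.5556
Σ(z_t−z̄)(z_{t+2}−z̄) = (161.2042) + (113.5309) + (23.3898) + (88.7931) + (0.6864) + (-26.7847) + (-0.6469) = 360.1727
Denominator Σ(z_t−z̄)² = 653.1422
r_2 = 360.1727 / 653.1422 = 0.551

0.551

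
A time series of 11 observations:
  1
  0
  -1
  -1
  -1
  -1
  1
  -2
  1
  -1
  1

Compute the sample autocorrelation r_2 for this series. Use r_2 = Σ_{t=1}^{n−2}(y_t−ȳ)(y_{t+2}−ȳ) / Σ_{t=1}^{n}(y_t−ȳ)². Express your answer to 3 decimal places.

0.391

Mean ȳ = (1 + 0 − 1 − 1 − 1 − 1 + 1 − 2 + 1 − 1 + 1)/11 = -0.2727
Numerator Σ_{t=1}^{9}(y_t−ȳ)(y_{t+2}−ȳ) = 4.7603
Denominator Σ(y_t−ȳ)² = 12.1818
r_2 = 4.7603 / 12.1818 = 0.391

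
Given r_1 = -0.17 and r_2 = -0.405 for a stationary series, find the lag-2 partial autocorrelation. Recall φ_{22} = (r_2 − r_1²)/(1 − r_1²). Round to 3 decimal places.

φ_{22} = (r_2 − r_1²) / (1 − r_1²)
r_1² = (-0.17)² = 0.0289
Numerator = -0.405 − 0.0289 = -0.4339; denominator = 1 − 0.0289 = 0.9711
φ_{22} = -0.4339 / 0.9711 = -0.447

-0.447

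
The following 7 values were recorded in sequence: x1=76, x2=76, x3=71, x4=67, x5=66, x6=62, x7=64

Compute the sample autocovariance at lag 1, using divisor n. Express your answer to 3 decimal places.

17.222

Mean x̄ = (76 + 76 + 71 + 67 + 66 + 62 + 64)/7 = 68.8571
Deviations: 7.1429, 7.1429, 2.1429, -1.8571, -2.8571, -6.8571, -4.8571
Σ_{t=1}^{6}(x_t−x̄)(x_{t+1}−x̄) = 120.5510
γ_1 = 120.5510 / 7 = 17.222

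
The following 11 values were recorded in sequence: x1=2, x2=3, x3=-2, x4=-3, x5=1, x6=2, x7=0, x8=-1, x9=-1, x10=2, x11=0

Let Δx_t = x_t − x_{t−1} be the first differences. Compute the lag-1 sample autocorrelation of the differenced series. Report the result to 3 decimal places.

-0.101

First differences Δx: 1, -5, -1, 4, 1, -2, -1, 0, 3, -2
Mean of differences = -0.2000
Numerator Σ(Δx_t−Δx̄)(Δx_{t+1}−Δx̄) = -6.2400
Denominator Σ(Δx_t−Δx̄)² = 61.6000
r_1(Δx) = -6.2400 / 61.6000 = -0.101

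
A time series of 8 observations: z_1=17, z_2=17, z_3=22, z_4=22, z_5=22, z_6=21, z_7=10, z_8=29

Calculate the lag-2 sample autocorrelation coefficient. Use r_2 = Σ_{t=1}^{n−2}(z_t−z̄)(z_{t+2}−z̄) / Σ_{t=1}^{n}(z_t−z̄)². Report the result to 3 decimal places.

-0.080

Mean z̄ = (17 + 17 + 22 + 22 + 22 + 21 + 10 + 29)/8 = 20.0000
Deviations from mean: -3.0000, -3.0000, 2.0000, 2.0000, 2.0000, 1.0000, -10.0000, 9.0000
Numerator Σ_{t=1}^{6}(z_t−z̄)(z_{t+2}−z̄) = -17.0000
Denominator Σ(z_t−z̄)² = 212.0000
r_2 = -17.0000 / 212.0000 = -0.080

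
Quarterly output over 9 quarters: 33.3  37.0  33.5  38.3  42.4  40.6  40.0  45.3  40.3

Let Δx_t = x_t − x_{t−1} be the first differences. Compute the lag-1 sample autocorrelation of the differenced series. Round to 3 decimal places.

First differences Δx: 3.7, -3.5, 4.8, 4.1, -1.8, -0.6, 5.3, -5.0
Mean of differences = 0.8750
Numerator Σ(Δx_t−Δx̄)(Δx_{t+1}−Δx̄) = -54.0781
Denominator Σ(Δx_t−Δx̄)² = 116.3550
r_1(Δx) = -54.0781 / 116.3550 = -0.465

-0.465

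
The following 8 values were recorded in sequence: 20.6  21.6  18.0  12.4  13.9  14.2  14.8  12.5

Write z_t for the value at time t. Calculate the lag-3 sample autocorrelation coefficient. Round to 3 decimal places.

-0.223

Mean z̄ = (20.6 + 21.6 + 18.0 + 12.4 + 13.9 + 14.2 + 14.8 + 12.5)/8 = 16.0000
Deviations from mean: 4.6000, 5.6000, 2.0000, -3.6000, -2.1000, -1.8000, -1.2000, -3.5000
Numerator Σ_{t=1}^{5}(z_t−z̄)(z_{t+3}−z̄) = -20.2500
Denominator Σ(z_t−z̄)² = 90.8200
r_3 = -20.2500 / 90.8200 = -0.223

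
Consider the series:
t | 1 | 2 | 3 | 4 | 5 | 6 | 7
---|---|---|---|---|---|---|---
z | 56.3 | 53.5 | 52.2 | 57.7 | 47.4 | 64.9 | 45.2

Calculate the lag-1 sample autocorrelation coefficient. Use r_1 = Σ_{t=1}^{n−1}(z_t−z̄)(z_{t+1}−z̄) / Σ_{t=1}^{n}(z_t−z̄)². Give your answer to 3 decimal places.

Mean z̄ = (56.3 + 53.5 + 52.2 + 57.7 + 47.4 + 64.9 + 45.2)/7 = 53.8857
Σ(z_t−z̄)(z_{t+1}−z̄) = (-0.9312) + (0.6502) + (-6.4298) + (-24.7384) + (-71.4355) + (-95.6669) = -198.5516
Denominator Σ(z_t−z̄)² = 262.1886
r_1 = -198.5516 / 262.1886 = -0.757

-0.757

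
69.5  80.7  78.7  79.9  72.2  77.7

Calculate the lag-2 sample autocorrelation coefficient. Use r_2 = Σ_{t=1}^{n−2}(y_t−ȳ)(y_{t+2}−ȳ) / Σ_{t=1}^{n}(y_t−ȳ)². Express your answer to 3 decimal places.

-0.060

Mean ȳ = (69.5 + 80.7 + 78.7 + 79.9 + 72.2 + 77.7)/6 = 76.4500
Numerator Σ_{t=1}^{4}(y_t−ȳ)(y_{t+2}−ȳ) = -6.2250
Denominator Σ(y_t−ȳ)² = 102.9550
r_2 = -6.2250 / 102.9550 = -0.060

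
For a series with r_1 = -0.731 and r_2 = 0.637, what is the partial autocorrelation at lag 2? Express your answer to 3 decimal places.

0.220

φ_{22} = (r_2 − r_1²) / (1 − r_1²)
r_1² = (-0.731)² = 0.534361
Numerator = 0.637 − 0.5344 = 0.1026; denominator = 1 − 0.5344 = 0.4656
φ_{22} = 0.1026 / 0.4656 = 0.220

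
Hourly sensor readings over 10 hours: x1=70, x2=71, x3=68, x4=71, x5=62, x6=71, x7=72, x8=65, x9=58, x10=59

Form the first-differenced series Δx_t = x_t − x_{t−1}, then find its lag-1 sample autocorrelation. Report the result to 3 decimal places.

-0.349

First differences Δx: 1, -3, 3, -9, 9, 1, -7, -7, 1
Mean of differences = -1.2222
Numerator Σ(Δx_t−Δx̄)(Δx_{t+1}−Δx̄) = -93.3827
Denominator Σ(Δx_t−Δx̄)² = 267.5556
r_1(Δx) = -93.3827 / 267.5556 = -0.349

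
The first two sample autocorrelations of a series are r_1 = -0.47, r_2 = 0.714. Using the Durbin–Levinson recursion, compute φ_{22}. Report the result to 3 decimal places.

0.633

φ_{22} = (r_2 − r_1²) / (1 − r_1²)
r_1² = (-0.47)² = 0.2209
Numerator = 0.714 − 0.2209 = 0.4931; denominator = 1 − 0.2209 = 0.7791
φ_{22} = 0.4931 / 0.7791 = 0.633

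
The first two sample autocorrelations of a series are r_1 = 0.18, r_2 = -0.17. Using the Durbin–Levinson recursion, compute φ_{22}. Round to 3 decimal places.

φ_{22} = (r_2 − r_1²) / (1 − r_1²)
r_1² = (0.18)² = 0.0324
Numerator = -0.17 − 0.0324 = -0.2024; denominator = 1 − 0.0324 = 0.9676
φ_{22} = -0.2024 / 0.9676 = -0.209

-0.209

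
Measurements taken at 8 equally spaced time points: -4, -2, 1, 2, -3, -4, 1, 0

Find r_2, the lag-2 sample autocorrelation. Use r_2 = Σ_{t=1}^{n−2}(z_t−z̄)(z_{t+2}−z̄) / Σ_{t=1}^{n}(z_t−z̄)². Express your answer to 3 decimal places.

Mean z̄ = (-4 − 2 + 1 + 2 − 3 − 4 + 1 + 0)/8 = -1.1250
Deviations from mean: -2.8750, -0.8750, 2.1250, 3.1250, -1.8750, -2.8750, 2.1250, 1.1250
Σ(z_t−z̄)(z_{t+2}−z̄) = (-6.1094) + (-2.7344) + (-3.9844) + (-8.9844) + (-3.9844) + (-3.2344) = -29.0313
Denominator Σ(z_t−z̄)² = 40.8750
r_2 = -29.0313 / 40.8750 = -0.710

-0.710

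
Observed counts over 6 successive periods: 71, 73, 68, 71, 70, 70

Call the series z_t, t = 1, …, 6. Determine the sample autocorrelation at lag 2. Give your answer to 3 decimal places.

Mean z̄ = (71 + 73 + 68 + 71 + 70 + 70)/6 = 70.5000
Σ(z_t−z̄)(z_{t+2}−z̄) = (-1.2500) + (1.2500) + (1.2500) + (-0.2500) = 1.0000
Denominator Σ(z_t−z̄)² = 13.5000
r_2 = 1.0000 / 13.5000 = 0.074

0.074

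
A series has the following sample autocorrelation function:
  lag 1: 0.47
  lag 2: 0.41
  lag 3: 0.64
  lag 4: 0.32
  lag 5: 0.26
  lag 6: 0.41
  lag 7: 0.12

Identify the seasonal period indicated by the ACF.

The largest autocorrelation is r_3 = 0.64; the remaining lags stay at or below 0.47. The elevated value at lag 1 (0.47), dropping to 0.41 at lag 2, reflects decaying short-term dependence rather than seasonality.
The dominant spike at lag 3 indicates a seasonal period of 3.

3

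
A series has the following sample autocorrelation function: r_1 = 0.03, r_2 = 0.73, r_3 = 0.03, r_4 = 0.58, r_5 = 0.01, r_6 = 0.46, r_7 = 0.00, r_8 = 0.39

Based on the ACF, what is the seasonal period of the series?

The largest autocorrelation is r_2 = 0.73, with weaker echoes at lags 4 (0.58), 6 (0.46) and 8 (0.39); the remaining lags stay at or below 0.03.
The dominant spike at lag 2 indicates a seasonal period of 2.

2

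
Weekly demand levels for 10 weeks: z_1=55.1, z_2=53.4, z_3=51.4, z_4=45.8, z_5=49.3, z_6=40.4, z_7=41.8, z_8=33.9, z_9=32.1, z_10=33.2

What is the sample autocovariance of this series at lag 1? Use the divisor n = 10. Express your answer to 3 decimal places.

45.500

Mean z̄ = (55.1 + 53.4 + 51.4 + 45.8 + 49.3 + 40.4 + 41.8 + 33.9 + 32.1 + 33.2)/10 = 43.6400
Σ_{t=1}^{9}(z_t−z̄)(z_{t+1}−z̄) = 454.9964
γ_1 = 454.9964 / 10 = 45.500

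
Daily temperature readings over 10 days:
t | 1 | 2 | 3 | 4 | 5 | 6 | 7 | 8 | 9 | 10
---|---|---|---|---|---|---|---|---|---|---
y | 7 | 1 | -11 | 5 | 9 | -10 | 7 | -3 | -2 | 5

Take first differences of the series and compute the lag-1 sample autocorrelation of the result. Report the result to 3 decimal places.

First differences Δy: -6, -12, 16, 4, -19, 17, -10, 1, 7
Mean of differences = -0.2222
Numerator Σ(Δy_t−Δȳ)(Δy_{t+1}−Δȳ) = -628.7160
Denominator Σ(Δy_t−Δȳ)² = 1251.5556
r_1(Δy) = -628.7160 / 1251.5556 = -0.502

-0.502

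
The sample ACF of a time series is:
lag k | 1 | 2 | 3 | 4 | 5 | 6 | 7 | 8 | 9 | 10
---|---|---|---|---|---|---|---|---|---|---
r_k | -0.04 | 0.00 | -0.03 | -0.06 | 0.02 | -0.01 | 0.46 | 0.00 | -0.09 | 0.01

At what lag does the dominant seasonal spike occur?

7

The largest autocorrelation is r_7 = 0.46; the remaining lags stay at or below 0.02.
The dominant spike at lag 7 indicates a seasonal period of 7.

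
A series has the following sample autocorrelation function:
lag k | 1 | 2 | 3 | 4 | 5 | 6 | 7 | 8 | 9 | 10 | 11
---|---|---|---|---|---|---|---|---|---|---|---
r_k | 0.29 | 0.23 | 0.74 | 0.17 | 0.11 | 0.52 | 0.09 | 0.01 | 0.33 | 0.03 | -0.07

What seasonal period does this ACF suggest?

3

The largest autocorrelation is r_3 = 0.74, with weaker echoes at lags 6 (0.52) and 9 (0.33); the remaining lags stay at or below 0.29. The elevated value at lag 1 (0.29), dropping to 0.23 at lag 2, reflects decaying short-term dependence rather than seasonality.
The dominant spike at lag 3 indicates a seasonal period of 3.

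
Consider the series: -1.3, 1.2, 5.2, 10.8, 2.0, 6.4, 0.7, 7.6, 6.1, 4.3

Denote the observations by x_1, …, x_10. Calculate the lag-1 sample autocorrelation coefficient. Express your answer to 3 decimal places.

Mean x̄ = (-1.3 + 1.2 + 5.2 + 10.8 + 2.0 + 6.4 + 0.7 + 7.6 + 6.1 + 4.3)/10 = 4.3000
Numerator Σ_{t=1}^{9}(x_t−x̄)(x_{t+1}−x̄) = -12.8600
Denominator Σ(x_t−x̄)² = 120.8200
r_1 = -12.8600 / 120.8200 = -0.106

-0.106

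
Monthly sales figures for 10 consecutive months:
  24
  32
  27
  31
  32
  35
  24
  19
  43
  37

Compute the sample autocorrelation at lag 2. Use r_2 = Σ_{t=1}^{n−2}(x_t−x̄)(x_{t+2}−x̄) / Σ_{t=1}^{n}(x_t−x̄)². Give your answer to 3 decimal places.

-0.439

Mean x̄ = (24 + 32 + 27 + 31 + 32 + 35 + 24 + 19 + 43 + 37)/10 = 30.4000
Numerator Σ_{t=1}^{8}(x_t−x̄)(x_{t+2}−x̄) = -198.5200
Denominator Σ(x_t−x̄)² = 452.4000
r_2 = -198.5200 / 452.4000 = -0.439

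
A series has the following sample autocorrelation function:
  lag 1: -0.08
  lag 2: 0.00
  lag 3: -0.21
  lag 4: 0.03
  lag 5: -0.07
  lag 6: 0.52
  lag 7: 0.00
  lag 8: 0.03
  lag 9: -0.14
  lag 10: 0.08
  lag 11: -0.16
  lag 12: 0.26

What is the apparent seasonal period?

6

The largest autocorrelation is r_6 = 0.52, with a weaker echo at lag 12 (0.26); the remaining lags stay at or below 0.08.
The dominant spike at lag 6 indicates a seasonal period of 6.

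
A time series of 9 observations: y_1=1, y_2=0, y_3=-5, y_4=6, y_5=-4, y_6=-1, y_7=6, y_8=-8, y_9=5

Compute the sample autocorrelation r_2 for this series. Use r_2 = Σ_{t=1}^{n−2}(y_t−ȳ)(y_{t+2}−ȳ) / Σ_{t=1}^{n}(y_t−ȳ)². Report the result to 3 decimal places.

Mean ȳ = (1 + 0 − 5 + 6 − 4 − 1 + 6 − 8 + 5)/9 = 0.0000
Numerator Σ_{t=1}^{7}(y_t−ȳ)(y_{t+2}−ȳ) = 23.0000
Denominator Σ(y_t−ȳ)² = 204.0000
r_2 = 23.0000 / 204.0000 = 0.113

0.113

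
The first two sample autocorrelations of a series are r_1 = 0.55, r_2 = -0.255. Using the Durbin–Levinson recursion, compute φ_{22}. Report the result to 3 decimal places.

φ_{22} = (r_2 − r_1²) / (1 − r_1²)
r_1² = (0.55)² = 0.3025
Numerator = -0.255 − 0.3025 = -0.5575; denominator = 1 − 0.3025 = 0.6975
φ_{22} = -0.5575 / 0.6975 = -0.799

-0.799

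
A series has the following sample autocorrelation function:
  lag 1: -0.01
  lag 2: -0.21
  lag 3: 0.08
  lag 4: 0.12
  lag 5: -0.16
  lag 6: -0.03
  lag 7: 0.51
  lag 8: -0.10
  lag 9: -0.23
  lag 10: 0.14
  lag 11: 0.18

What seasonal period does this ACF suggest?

7

The largest autocorrelation is r_7 = 0.51; the remaining lags stay at or below 0.18.
The dominant spike at lag 7 indicates a seasonal period of 7.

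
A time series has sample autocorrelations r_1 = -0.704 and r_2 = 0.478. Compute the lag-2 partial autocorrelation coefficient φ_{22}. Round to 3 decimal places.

φ_{22} = (r_2 − r_1²) / (1 − r_1²)
r_1² = (-0.704)² = 0.495616
Numerator = 0.478 − 0.4956 = -0.0176; denominator = 1 − 0.4956 = 0.5044
φ_{22} = -0.0176 / 0.5044 = -0.035

-0.035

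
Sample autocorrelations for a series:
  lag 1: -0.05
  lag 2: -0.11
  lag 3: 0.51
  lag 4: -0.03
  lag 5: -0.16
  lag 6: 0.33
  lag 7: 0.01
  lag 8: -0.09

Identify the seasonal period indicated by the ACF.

3

The largest autocorrelation is r_3 = 0.51, with a weaker echo at lag 6 (0.33); the remaining lags stay at or below 0.01.
The dominant spike at lag 3 indicates a seasonal period of 3.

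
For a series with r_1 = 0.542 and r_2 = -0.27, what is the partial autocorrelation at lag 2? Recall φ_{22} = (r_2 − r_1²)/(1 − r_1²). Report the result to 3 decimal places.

-0.798

φ_{22} = (r_2 − r_1²) / (1 − r_1²)
r_1² = (0.542)² = 0.293764
Numerator = -0.27 − 0.2938 = -0.5638; denominator = 1 − 0.2938 = 0.7062
φ_{22} = -0.5638 / 0.7062 = -0.798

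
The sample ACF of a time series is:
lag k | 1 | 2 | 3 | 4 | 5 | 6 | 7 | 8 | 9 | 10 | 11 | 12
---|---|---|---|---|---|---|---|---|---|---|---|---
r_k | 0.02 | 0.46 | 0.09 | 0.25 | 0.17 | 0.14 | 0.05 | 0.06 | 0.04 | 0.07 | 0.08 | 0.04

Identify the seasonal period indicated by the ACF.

2

The largest autocorrelation is r_2 = 0.46, with a weaker echo at lag 4 (0.25); the remaining lags stay at or below 0.17.
The dominant spike at lag 2 indicates a seasonal period of 2.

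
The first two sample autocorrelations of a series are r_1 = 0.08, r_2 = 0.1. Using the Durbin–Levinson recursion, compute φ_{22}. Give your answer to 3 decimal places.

0.094

φ_{22} = (r_2 − r_1²) / (1 − r_1²)
r_1² = (0.08)² = 0.0064
Numerator = 0.1 − 0.0064 = 0.0936; denominator = 1 − 0.0064 = 0.9936
φ_{22} = 0.0936 / 0.9936 = 0.094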